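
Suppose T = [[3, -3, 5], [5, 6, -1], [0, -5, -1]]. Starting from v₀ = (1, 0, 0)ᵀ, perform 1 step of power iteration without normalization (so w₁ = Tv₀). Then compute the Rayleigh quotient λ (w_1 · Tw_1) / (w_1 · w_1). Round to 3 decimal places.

w1 = Tv₀ = (3, 5, 0)
Tw1 = (-6, 45, -25)
w1·Tw1 = 3·(-6) + 5·45 + 0·(-25) = 207; w1·w1 = 3·3 + 5·5 + 0·0 = 34
λ ≈ 207/34 = 6.088

6.088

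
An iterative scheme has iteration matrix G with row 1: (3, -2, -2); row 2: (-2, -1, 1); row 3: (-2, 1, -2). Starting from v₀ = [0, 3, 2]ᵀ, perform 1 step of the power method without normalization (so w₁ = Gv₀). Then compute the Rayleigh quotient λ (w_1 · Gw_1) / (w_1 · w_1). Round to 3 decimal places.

2.147

w1 = Gv₀ = (3·0 + (-2)·3 + (-2)·2; (-2)·0 + (-1)·3 + 1·2; (-2)·0 + 1·3 + (-2)·2) = (-10, -1, -1)
Gw1 = (-26, 20, 21)
w1·Gw1 = (-10)·(-26) + (-1)·20 + (-1)·21 = 219; w1·w1 = (-10)·(-10) + (-1)·(-1) + (-1)·(-1) = 102
λ ≈ 219/102 = 2.147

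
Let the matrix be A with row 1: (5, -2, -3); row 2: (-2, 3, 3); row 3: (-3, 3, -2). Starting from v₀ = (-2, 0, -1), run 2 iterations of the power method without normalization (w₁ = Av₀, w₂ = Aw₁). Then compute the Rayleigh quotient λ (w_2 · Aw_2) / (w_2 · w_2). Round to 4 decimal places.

w1 = Av₀ = (-7, 1, 8)
w2 = Aw1 = (-61, 41, 8)
Aw2 = (-411, 269, 290)
w2·Aw2 = (-61)·(-411) + 41·269 + 8·290 = 38420; w2·w2 = (-61)·(-61) + 41·41 + 8·8 = 5466
λ ≈ 38420/5466 = 7.0289

λ ≈ 7.0289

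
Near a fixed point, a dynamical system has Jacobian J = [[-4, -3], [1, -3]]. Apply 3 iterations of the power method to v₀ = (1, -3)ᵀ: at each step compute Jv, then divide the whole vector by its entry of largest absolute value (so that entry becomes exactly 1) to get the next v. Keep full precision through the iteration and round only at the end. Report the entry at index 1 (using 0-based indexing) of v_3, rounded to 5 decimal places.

0.09091

Jv0 = (5.000000, 10.000000); divide by 10.000000 → v1 = (0.500000, 1.000000)
Jv1 = (-5.000000, -2.500000); divide by -5.000000 → v2 = (1.000000, 0.500000)
Jv2 = (-5.500000, -0.500000); divide by -5.500000 → v3 = (1.000000, 0.090909)
Requested entry of v3: 25/275 = 0.09091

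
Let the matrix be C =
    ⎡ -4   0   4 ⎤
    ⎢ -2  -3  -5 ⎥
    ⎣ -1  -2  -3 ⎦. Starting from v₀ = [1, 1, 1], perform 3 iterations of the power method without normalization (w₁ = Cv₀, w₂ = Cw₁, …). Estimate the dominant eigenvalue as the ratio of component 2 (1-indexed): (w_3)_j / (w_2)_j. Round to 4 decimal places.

w1 = Cv₀ = ((-4)·1 + 0·1 + 4·1; (-2)·1 + (-3)·1 + (-5)·1; (-1)·1 + (-2)·1 + (-3)·1) = (0, -10, -6)
w2 = Cw1 = ((-4)·0 + 0·(-10) + 4·(-6); (-2)·0 + (-3)·(-10) + (-5)·(-6); (-1)·0 + (-2)·(-10) + (-3)·(-6)) = (-24, 60, 38)
w3 = Cw2 = (248, -322, -210)
Ratio at component: -322 / 60 = -5.3667

λ ≈ -5.3667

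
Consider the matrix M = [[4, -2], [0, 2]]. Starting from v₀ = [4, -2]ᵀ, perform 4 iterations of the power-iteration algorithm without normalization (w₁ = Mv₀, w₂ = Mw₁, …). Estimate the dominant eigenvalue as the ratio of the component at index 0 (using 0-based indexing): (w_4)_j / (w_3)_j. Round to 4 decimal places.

w1 = Mv₀ = (20, -4)
w2 = Mw1 = (88, -8)
w3 = Mw2 = (368, -16)
w4 = Mw3 = (1504, -32)
Ratio at component: 1504 / 368 = 4.0870

4.0870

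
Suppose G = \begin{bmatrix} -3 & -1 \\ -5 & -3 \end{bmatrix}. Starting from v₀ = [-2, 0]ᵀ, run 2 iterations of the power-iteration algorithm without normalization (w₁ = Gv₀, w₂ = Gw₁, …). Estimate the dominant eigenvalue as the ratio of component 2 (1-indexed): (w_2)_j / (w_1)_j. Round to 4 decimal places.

-6.0000

w1 = Gv₀ = ((-3)·(-2) + (-1)·0; (-5)·(-2) + (-3)·0) = (6, 10)
w2 = Gw1 = ((-3)·6 + (-1)·10; (-5)·6 + (-3)·10) = (-28, -60)
Ratio at component: -60 / 10 = -6.0000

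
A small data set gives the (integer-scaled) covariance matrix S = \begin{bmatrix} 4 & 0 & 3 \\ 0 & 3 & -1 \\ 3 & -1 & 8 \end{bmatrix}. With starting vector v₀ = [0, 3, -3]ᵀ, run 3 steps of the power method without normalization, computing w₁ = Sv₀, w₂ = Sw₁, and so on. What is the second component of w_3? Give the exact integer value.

w1 = Sv₀ = (-9, 12, -27)
w2 = Sw1 = (-117, 63, -255)
w3 = Sw2 = (-1233, 444, -2454)
The requested component of w3 is 444.

444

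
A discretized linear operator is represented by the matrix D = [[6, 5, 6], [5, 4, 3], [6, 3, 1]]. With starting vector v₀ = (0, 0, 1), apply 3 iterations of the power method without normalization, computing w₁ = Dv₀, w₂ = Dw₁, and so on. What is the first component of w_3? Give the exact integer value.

w1 = Dv₀ = (6, 3, 1)
w2 = Dw1 = (57, 45, 46)
w3 = Dw2 = (843, 603, 523)
The requested component of w3 is 843.

843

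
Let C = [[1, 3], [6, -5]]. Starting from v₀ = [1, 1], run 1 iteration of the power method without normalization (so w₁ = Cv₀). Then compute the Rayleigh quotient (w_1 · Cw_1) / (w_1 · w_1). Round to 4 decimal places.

w1 = Cv₀ = (1·1 + 3·1; 6·1 + (-5)·1) = (4, 1)
Cw1 = (7, 19)
w1·Cw1 = 4·7 + 1·19 = 47; w1·w1 = 4·4 + 1·1 = 17
λ ≈ 47/17 = 2.7647

λ ≈ 2.7647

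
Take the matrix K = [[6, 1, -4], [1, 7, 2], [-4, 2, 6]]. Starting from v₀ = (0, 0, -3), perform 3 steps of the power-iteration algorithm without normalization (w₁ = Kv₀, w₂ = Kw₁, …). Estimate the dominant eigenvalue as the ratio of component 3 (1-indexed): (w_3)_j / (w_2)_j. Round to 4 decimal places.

10.0714

w1 = Kv₀ = (12, -6, -18)
w2 = Kw1 = (138, -66, -168)
w3 = Kw2 = (1434, -660, -1692)
Ratio at component: -1692 / -168 = 10.0714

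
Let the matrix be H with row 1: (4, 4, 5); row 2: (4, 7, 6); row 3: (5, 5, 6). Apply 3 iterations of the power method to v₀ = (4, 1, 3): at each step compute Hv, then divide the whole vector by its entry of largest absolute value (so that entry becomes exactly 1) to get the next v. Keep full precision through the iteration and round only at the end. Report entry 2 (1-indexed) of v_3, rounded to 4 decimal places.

Hv0 = (35.00000, 41.00000, 43.00000); divide by 43.00000 → v1 = (0.81395, 0.95349, 1.00000)
Hv1 = (12.06977, 15.93023, 14.83721); divide by 15.93023 → v2 = (0.75766, 1.00000, 0.93139)
Hv2 = (11.68759, 15.61898, 14.37664); divide by 15.61898 → v3 = (0.74829, 1.00000, 0.92046)
Requested entry of v3: 10699/10699 = 1.0000

1.0000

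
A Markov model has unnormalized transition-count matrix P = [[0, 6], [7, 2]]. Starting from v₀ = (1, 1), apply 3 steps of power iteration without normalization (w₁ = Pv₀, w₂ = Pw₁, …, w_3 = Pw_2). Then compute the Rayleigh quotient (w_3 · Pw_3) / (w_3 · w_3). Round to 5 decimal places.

λ ≈ 7.48575

w1 = Pv₀ = (0·1 + 6·1; 7·1 + 2·1) = (6, 9)
w2 = Pw1 = (0·6 + 6·9; 7·6 + 2·9) = (54, 60)
w3 = Pw2 = (360, 498)
Pw3 = (2988, 3516)
w3·Pw3 = 360·2988 + 498·3516 = 2826648; w3·w3 = 360·360 + 498·498 = 377604
λ ≈ 2826648/377604 = 7.48575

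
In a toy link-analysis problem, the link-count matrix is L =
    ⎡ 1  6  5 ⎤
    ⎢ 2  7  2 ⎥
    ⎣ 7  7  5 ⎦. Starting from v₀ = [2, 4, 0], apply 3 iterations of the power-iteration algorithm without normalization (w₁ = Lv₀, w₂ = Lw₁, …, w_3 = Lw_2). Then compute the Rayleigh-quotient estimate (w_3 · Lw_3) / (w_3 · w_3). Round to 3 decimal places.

w1 = Lv₀ = (1·2 + 6·4 + 5·0; 2·2 + 7·4 + 2·0; 7·2 + 7·4 + 5·0) = (26, 32, 42)
w2 = Lw1 = (1·26 + 6·32 + 5·42; 2·26 + 7·32 + 2·42; 7·26 + 7·32 + 5·42) = (428, 360, 616)
w3 = Lw2 = (5668, 4608, 8596)
Lw3 = (76296, 60784, 114912)
w3·Lw3 = 5668·76296 + 4608·60784 + 8596·114912 = 1700321952; w3·w3 = 5668·5668 + 4608·4608 + 8596·8596 = 127251104
λ ≈ 1700321952/127251104 = 13.362

λ ≈ 13.362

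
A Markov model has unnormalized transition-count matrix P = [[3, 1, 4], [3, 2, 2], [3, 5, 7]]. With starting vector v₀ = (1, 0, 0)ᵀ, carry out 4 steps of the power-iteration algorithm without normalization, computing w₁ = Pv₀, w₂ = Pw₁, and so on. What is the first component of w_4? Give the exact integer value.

w1 = Pv₀ = (3·1 + 1·0 + 4·0; 3·1 + 2·0 + 2·0; 3·1 + 5·0 + 7·0) = (3, 3, 3)
w2 = Pw1 = (3·3 + 1·3 + 4·3; 3·3 + 2·3 + 2·3; 3·3 + 5·3 + 7·3) = (24, 21, 45)
w3 = Pw2 = (273, 204, 492)
w4 = Pw3 = (2991, 2211, 5283)
The requested component of w4 is 2991.

2991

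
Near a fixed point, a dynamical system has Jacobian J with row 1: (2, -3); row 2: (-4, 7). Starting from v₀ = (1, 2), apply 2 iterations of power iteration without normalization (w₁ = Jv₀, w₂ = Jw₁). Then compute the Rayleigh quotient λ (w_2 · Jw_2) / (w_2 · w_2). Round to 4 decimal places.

w1 = Jv₀ = (2·1 + (-3)·2; (-4)·1 + 7·2) = (-4, 10)
w2 = Jw1 = (2·(-4) + (-3)·10; (-4)·(-4) + 7·10) = (-38, 86)
Jw2 = (-334, 754)
w2·Jw2 = (-38)·(-334) + 86·754 = 77536; w2·w2 = (-38)·(-38) + 86·86 = 8840
λ ≈ 77536/8840 = 8.7710

λ ≈ 8.7710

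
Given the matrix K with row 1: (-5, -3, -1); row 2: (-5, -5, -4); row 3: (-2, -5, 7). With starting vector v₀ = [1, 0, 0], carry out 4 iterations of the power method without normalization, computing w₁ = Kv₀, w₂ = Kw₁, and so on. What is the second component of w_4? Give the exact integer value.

5853

w1 = Kv₀ = ((-5)·1 + (-3)·0 + (-1)·0; (-5)·1 + (-5)·0 + (-4)·0; (-2)·1 + (-5)·0 + 7·0) = (-5, -5, -2)
w2 = Kw1 = ((-5)·(-5) + (-3)·(-5) + (-1)·(-2); (-5)·(-5) + (-5)·(-5) + (-4)·(-2); (-2)·(-5) + (-5)·(-5) + 7·(-2)) = (42, 58, 21)
w3 = Kw2 = (-405, -584, -227)
w4 = Kw3 = (4004, 5853, 2141)
The requested component of w4 is 5853.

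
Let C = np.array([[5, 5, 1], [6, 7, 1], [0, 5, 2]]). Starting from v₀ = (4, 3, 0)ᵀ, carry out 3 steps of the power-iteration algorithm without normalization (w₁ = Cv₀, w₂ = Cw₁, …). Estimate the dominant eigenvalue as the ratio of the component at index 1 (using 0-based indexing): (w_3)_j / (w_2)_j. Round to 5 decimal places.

12.08333

w1 = Cv₀ = (5·4 + 5·3 + 1·0; 6·4 + 7·3 + 1·0; 0·4 + 5·3 + 2·0) = (35, 45, 15)
w2 = Cw1 = (5·35 + 5·45 + 1·15; 6·35 + 7·45 + 1·15; 0·35 + 5·45 + 2·15) = (415, 540, 255)
w3 = Cw2 = (5030, 6525, 3210)
Ratio at component: 6525 / 540 = 12.08333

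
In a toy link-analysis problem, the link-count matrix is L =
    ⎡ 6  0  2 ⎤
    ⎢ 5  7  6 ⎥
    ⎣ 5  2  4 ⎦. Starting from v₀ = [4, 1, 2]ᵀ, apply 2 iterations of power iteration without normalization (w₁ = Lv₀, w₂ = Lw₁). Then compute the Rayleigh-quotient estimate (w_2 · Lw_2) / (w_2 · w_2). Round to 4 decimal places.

11.6811

w1 = Lv₀ = (6·4 + 0·1 + 2·2; 5·4 + 7·1 + 6·2; 5·4 + 2·1 + 4·2) = (28, 39, 30)
w2 = Lw1 = (6·28 + 0·39 + 2·30; 5·28 + 7·39 + 6·30; 5·28 + 2·39 + 4·30) = (228, 593, 338)
Lw2 = (2044, 7319, 3678)
w2·Lw2 = 228·2044 + 593·7319 + 338·3678 = 6049363; w2·w2 = 228·228 + 593·593 + 338·338 = 517877
λ ≈ 6049363/517877 = 11.6811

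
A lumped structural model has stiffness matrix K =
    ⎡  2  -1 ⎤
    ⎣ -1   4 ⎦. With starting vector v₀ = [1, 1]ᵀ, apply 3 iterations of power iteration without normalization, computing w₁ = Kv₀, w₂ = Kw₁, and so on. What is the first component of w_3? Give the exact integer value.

-13

w1 = Kv₀ = (2·1 + (-1)·1; (-1)·1 + 4·1) = (1, 3)
w2 = Kw1 = (2·1 + (-1)·3; (-1)·1 + 4·3) = (-1, 11)
w3 = Kw2 = (-13, 45)
The requested component of w3 is -13.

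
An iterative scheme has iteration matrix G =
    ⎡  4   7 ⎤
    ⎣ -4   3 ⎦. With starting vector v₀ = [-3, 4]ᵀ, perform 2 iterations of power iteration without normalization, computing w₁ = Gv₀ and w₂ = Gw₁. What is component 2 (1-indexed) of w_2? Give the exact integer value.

8

w1 = Gv₀ = (4·(-3) + 7·4; (-4)·(-3) + 3·4) = (16, 24)
w2 = Gw1 = (4·16 + 7·24; (-4)·16 + 3·24) = (232, 8)
The requested component of w2 is 8.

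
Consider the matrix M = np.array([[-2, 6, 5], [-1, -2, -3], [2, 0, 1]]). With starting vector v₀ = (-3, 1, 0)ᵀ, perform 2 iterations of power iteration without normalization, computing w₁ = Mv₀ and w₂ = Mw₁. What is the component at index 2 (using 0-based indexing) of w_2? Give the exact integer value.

w1 = Mv₀ = (12, 1, -6)
w2 = Mw1 = (-48, 4, 18)
The requested component of w2 is 18.

18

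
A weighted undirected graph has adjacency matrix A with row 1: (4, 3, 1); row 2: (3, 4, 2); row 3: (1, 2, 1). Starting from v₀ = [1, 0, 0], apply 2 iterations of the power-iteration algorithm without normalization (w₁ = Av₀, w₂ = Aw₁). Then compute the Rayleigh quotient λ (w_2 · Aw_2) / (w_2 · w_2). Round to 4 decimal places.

w1 = Av₀ = (4, 3, 1)
w2 = Aw1 = (26, 26, 11)
Aw2 = (193, 204, 89)
w2·Aw2 = 26·193 + 26·204 + 11·89 = 11301; w2·w2 = 26·26 + 26·26 + 11·11 = 1473
λ ≈ 11301/1473 = 7.6721

λ ≈ 7.6721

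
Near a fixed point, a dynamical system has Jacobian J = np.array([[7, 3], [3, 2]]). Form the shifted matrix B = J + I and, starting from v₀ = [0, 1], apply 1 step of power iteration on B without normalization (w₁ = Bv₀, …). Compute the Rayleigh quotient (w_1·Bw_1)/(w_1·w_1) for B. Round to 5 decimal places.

8.50000

B = J + I has rows (8, 3); (3, 3)
w1 = Bv₀ = (8·0 + 3·1; 3·0 + 3·1) = (3, 3)
Bw1 = (33, 18)
w1·Bw1 = 153; w1·w1 = 18; μ ≈ 153/18 = 8.50000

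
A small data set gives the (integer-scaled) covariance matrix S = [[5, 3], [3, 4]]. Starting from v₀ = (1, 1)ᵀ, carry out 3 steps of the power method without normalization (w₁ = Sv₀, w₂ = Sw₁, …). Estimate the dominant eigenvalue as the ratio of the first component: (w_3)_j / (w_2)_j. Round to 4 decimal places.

w1 = Sv₀ = (8, 7)
w2 = Sw1 = (61, 52)
w3 = Sw2 = (461, 391)
Ratio at component: 461 / 61 = 7.5574

7.5574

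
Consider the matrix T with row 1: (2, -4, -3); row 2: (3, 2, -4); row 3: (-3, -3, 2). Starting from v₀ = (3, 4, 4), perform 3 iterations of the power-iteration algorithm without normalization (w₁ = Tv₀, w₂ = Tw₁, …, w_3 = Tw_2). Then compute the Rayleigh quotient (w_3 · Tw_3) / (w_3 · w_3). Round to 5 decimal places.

w1 = Tv₀ = (2·3 + (-4)·4 + (-3)·4; 3·3 + 2·4 + (-4)·4; (-3)·3 + (-3)·4 + 2·4) = (-22, 1, -13)
w2 = Tw1 = (2·(-22) + (-4)·1 + (-3)·(-13); 3·(-22) + 2·1 + (-4)·(-13); (-3)·(-22) + (-3)·1 + 2·(-13)) = (-9, -12, 37)
w3 = Tw2 = (-81, -199, 137)
Tw3 = (223, -1189, 1114)
w3·Tw3 = (-81)·223 + (-199)·(-1189) + 137·1114 = 371166; w3·w3 = (-81)·(-81) + (-199)·(-199) + 137·137 = 64931
λ ≈ 371166/64931 = 5.71631

5.71631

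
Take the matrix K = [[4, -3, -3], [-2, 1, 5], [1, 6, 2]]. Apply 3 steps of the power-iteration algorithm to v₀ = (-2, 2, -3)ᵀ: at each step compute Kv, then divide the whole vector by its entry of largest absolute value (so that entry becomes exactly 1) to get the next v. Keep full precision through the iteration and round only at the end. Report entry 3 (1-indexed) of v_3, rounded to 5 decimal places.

Kv0 = (-5.000000, -9.000000, 4.000000); divide by -9.000000 → v1 = (0.555556, 1.000000, -0.444444)
Kv1 = (0.555556, -2.333333, 5.666667); divide by 5.666667 → v2 = (0.098039, -0.411765, 1.000000)
Kv2 = (-1.372549, 4.392157, -0.372549); divide by 4.392157 → v3 = (-0.312500, 1.000000, -0.084821)
Requested entry of v3: 19/-224 = -0.08482

-0.08482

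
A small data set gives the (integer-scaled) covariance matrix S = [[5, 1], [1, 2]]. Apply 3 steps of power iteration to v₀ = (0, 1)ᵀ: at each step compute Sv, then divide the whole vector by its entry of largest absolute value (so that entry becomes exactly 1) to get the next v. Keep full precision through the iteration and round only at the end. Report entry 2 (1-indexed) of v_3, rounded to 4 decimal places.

0.4250

Sv0 = (1.00000, 2.00000); divide by 2.00000 → v1 = (0.50000, 1.00000)
Sv1 = (3.50000, 2.50000); divide by 3.50000 → v2 = (1.00000, 0.71429)
Sv2 = (5.71429, 2.42857); divide by 5.71429 → v3 = (1.00000, 0.42500)
Requested entry of v3: 17/40 = 0.4250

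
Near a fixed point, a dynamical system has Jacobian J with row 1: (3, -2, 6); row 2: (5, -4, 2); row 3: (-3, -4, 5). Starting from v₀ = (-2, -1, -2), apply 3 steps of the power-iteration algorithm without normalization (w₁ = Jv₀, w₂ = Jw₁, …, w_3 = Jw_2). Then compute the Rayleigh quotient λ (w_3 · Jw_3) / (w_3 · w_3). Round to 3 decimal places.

λ ≈ 5.282

w1 = Jv₀ = (3·(-2) + (-2)·(-1) + 6·(-2); 5·(-2) + (-4)·(-1) + 2·(-2); (-3)·(-2) + (-4)·(-1) + 5·(-2)) = (-16, -10, 0)
w2 = Jw1 = (3·(-16) + (-2)·(-10) + 6·0; 5·(-16) + (-4)·(-10) + 2·0; (-3)·(-16) + (-4)·(-10) + 5·0) = (-28, -40, 88)
w3 = Jw2 = (524, 196, 684)
Jw3 = (5284, 3204, 1064)
w3·Jw3 = 524·5284 + 196·3204 + 684·1064 = 4124576; w3·w3 = 524·524 + 196·196 + 684·684 = 780848
λ ≈ 4124576/780848 = 5.282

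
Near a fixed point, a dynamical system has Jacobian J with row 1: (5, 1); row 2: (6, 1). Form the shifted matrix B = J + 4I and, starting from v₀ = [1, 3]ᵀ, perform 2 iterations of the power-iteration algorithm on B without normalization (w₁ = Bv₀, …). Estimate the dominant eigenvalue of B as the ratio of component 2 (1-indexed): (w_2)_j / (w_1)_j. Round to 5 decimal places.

B = J + 4I has rows (9, 1); (6, 5)
w1 = Bv₀ = (9·1 + 1·3; 6·1 + 5·3) = (12, 21)
w2 = Bw1 = (9·12 + 1·21; 6·12 + 5·21) = (129, 177)
Ratio: 177/21 = 8.42857

μ ≈ 8.42857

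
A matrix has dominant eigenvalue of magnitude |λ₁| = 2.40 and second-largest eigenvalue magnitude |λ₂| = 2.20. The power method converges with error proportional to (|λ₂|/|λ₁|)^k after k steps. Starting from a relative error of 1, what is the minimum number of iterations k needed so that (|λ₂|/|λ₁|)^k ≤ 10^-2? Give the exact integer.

|λ₂/λ₁| = 2.20/2.40 = 0.91667
Need k ≥ ln(10^-2) / ln(0.91667) = -4.6052 / -0.0870 ≈ 52.926
Smallest integer k satisfying the bound: 53

53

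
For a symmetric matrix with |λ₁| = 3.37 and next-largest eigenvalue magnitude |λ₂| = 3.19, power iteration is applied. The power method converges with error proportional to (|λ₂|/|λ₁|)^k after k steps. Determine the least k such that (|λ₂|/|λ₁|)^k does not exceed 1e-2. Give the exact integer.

84

|λ₂/λ₁| = 3.19/3.37 = 0.94659
Need k ≥ ln(1e-2) / ln(0.94659) = -4.6052 / -0.0549 ≈ 83.895
Smallest integer k satisfying the bound: 84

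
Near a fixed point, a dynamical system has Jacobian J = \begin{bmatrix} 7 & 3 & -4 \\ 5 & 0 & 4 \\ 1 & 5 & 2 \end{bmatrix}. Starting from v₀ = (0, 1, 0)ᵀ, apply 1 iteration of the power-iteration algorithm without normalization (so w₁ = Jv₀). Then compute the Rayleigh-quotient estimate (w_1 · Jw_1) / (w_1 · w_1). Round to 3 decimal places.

2.000

w1 = Jv₀ = (7·0 + 3·1 + (-4)·0; 5·0 + 0·1 + 4·0; 1·0 + 5·1 + 2·0) = (3, 0, 5)
Jw1 = (1, 35, 13)
w1·Jw1 = 3·1 + 0·35 + 5·13 = 68; w1·w1 = 3·3 + 0·0 + 5·5 = 34
λ ≈ 68/34 = 2.000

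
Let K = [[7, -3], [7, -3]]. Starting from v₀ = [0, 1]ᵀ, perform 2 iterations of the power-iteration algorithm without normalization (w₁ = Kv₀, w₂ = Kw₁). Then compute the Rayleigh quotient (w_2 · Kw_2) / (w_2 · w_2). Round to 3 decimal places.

w1 = Kv₀ = (7·0 + (-3)·1; 7·0 + (-3)·1) = (-3, -3)
w2 = Kw1 = (7·(-3) + (-3)·(-3); 7·(-3) + (-3)·(-3)) = (-12, -12)
Kw2 = (-48, -48)
w2·Kw2 = (-12)·(-48) + (-12)·(-48) = 1152; w2·w2 = (-12)·(-12) + (-12)·(-12) = 288
λ ≈ 1152/288 = 4.000

4.000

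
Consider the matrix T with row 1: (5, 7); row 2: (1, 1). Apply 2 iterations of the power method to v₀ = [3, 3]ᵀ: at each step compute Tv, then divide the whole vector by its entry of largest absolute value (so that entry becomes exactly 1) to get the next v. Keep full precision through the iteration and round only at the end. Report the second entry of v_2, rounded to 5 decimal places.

0.18919

Tv0 = (36.000000, 6.000000); divide by 36.000000 → v1 = (1.000000, 0.166667)
Tv1 = (6.166667, 1.166667); divide by 6.166667 → v2 = (1.000000, 0.189189)
Requested entry of v2: 42/222 = 0.18919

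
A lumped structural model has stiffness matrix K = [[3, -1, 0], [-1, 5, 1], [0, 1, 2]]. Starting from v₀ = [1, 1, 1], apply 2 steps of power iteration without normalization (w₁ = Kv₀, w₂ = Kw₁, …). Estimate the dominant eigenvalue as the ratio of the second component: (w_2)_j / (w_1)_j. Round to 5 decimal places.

w1 = Kv₀ = (3·1 + (-1)·1 + 0·1; (-1)·1 + 5·1 + 1·1; 0·1 + 1·1 + 2·1) = (2, 5, 3)
w2 = Kw1 = (3·2 + (-1)·5 + 0·3; (-1)·2 + 5·5 + 1·3; 0·2 + 1·5 + 2·3) = (1, 26, 11)
Ratio at component: 26 / 5 = 5.20000

5.20000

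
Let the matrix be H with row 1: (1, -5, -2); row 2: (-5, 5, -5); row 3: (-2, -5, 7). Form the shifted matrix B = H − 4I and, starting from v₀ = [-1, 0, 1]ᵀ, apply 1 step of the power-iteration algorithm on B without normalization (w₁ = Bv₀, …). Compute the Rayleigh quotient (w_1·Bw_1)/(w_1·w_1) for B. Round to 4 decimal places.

B = H − 4I has rows (-3, -5, -2); (-5, 1, -5); (-2, -5, 3)
w1 = Bv₀ = ((-3)·(-1) + (-5)·0 + (-2)·1; (-5)·(-1) + 1·0 + (-5)·1; (-2)·(-1) + (-5)·0 + 3·1) = (1, 0, 5)
Bw1 = (-13, -30, 13)
w1·Bw1 = 52; w1·w1 = 26; μ ≈ 52/26 = 2.0000

2.0000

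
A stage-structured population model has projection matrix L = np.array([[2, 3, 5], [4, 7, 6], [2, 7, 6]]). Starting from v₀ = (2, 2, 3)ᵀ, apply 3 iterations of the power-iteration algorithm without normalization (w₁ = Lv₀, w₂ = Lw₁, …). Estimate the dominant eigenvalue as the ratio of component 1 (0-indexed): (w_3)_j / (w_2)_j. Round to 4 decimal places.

w1 = Lv₀ = (2·2 + 3·2 + 5·3; 4·2 + 7·2 + 6·3; 2·2 + 7·2 + 6·3) = (25, 40, 36)
w2 = Lw1 = (2·25 + 3·40 + 5·36; 4·25 + 7·40 + 6·36; 2·25 + 7·40 + 6·36) = (350, 596, 546)
w3 = Lw2 = (5218, 8848, 8148)
Ratio at component: 8848 / 596 = 14.8456

λ ≈ 14.8456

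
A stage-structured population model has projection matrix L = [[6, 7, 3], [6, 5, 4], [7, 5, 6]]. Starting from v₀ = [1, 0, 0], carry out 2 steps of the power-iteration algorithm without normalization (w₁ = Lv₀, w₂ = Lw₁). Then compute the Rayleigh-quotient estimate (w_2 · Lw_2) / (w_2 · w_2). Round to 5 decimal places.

16.16173

w1 = Lv₀ = (6·1 + 7·0 + 3·0; 6·1 + 5·0 + 4·0; 7·1 + 5·0 + 6·0) = (6, 6, 7)
w2 = Lw1 = (6·6 + 7·6 + 3·7; 6·6 + 5·6 + 4·7; 7·6 + 5·6 + 6·7) = (99, 94, 114)
Lw2 = (1594, 1520, 1847)
w2·Lw2 = 99·1594 + 94·1520 + 114·1847 = 511244; w2·w2 = 99·99 + 94·94 + 114·114 = 31633
λ ≈ 511244/31633 = 16.16173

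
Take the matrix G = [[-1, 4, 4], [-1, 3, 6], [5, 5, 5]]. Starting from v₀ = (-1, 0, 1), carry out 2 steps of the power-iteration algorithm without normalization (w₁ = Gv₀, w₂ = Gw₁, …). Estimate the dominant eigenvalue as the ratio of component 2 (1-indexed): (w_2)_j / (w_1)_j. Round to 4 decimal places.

w1 = Gv₀ = ((-1)·(-1) + 4·0 + 4·1; (-1)·(-1) + 3·0 + 6·1; 5·(-1) + 5·0 + 5·1) = (5, 7, 0)
w2 = Gw1 = ((-1)·5 + 4·7 + 4·0; (-1)·5 + 3·7 + 6·0; 5·5 + 5·7 + 5·0) = (23, 16, 60)
Ratio at component: 16 / 7 = 2.2857

λ ≈ 2.2857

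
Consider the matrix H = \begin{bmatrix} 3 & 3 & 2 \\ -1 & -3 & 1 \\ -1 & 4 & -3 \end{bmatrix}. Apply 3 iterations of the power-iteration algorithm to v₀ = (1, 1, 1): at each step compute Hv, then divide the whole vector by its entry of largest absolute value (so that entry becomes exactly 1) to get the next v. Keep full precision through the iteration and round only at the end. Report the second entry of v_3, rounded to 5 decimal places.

-0.77551

Hv0 = (8.000000, -3.000000, 0.000000); divide by 8.000000 → v1 = (1.000000, -0.375000, 0.000000)
Hv1 = (1.875000, 0.125000, -2.500000); divide by -2.500000 → v2 = (-0.750000, -0.050000, 1.000000)
Hv2 = (-0.400000, 1.900000, -2.450000); divide by -2.450000 → v3 = (0.163265, -0.775510, 1.000000)
Requested entry of v3: -38/49 = -0.77551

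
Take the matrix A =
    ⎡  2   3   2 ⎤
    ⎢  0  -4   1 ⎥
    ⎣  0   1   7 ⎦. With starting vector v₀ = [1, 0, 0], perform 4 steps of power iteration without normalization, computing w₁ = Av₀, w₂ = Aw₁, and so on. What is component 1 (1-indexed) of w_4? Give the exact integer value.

w1 = Av₀ = (2, 0, 0)
w2 = Aw1 = (4, 0, 0)
w3 = Aw2 = (8, 0, 0)
w4 = Aw3 = (16, 0, 0)
The requested component of w4 is 16.

16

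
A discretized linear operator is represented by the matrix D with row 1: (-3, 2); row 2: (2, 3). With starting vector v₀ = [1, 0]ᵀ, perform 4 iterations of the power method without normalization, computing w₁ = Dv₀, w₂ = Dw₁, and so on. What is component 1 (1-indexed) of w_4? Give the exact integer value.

w1 = Dv₀ = ((-3)·1 + 2·0; 2·1 + 3·0) = (-3, 2)
w2 = Dw1 = ((-3)·(-3) + 2·2; 2·(-3) + 3·2) = (13, 0)
w3 = Dw2 = (-39, 26)
w4 = Dw3 = (169, 0)
The requested component of w4 is 169.

169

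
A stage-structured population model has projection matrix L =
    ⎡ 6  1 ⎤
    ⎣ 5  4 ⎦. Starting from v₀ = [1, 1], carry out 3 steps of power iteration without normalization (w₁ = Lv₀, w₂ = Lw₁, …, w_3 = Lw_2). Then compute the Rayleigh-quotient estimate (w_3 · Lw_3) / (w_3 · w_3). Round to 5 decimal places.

λ ≈ 7.47504

w1 = Lv₀ = (7, 9)
w2 = Lw1 = (51, 71)
w3 = Lw2 = (377, 539)
Lw3 = (2801, 4041)
w3·Lw3 = 377·2801 + 539·4041 = 3234076; w3·w3 = 377·377 + 539·539 = 432650
λ ≈ 3234076/432650 = 7.47504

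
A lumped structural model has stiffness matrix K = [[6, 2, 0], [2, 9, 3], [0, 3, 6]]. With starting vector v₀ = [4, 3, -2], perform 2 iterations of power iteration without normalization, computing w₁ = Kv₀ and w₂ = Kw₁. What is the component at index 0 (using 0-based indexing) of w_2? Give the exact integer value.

238

w1 = Kv₀ = (6·4 + 2·3 + 0·(-2); 2·4 + 9·3 + 3·(-2); 0·4 + 3·3 + 6·(-2)) = (30, 29, -3)
w2 = Kw1 = (6·30 + 2·29 + 0·(-3); 2·30 + 9·29 + 3·(-3); 0·30 + 3·29 + 6·(-3)) = (238, 312, 69)
The requested component of w2 is 238.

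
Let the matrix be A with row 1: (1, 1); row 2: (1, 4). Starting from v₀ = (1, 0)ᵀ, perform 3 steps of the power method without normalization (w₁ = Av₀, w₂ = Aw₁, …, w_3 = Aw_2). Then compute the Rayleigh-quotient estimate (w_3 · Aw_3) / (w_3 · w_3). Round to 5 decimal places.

λ ≈ 4.30206

w1 = Av₀ = (1·1 + 1·0; 1·1 + 4·0) = (1, 1)
w2 = Aw1 = (1·1 + 1·1; 1·1 + 4·1) = (2, 5)
w3 = Aw2 = (7, 22)
Aw3 = (29, 95)
w3·Aw3 = 7·29 + 22·95 = 2293; w3·w3 = 7·7 + 22·22 = 533
λ ≈ 2293/533 = 4.30206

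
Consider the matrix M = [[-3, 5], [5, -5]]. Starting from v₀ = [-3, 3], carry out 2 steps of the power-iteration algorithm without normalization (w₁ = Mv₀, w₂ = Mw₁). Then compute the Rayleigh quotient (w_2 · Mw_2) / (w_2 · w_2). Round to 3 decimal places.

λ ≈ -9.099

w1 = Mv₀ = (24, -30)
w2 = Mw1 = (-222, 270)
Mw2 = (2016, -2460)
w2·Mw2 = (-222)·2016 + 270·(-2460) = -1111752; w2·w2 = (-222)·(-222) + 270·270 = 122184
λ ≈ -1111752/122184 = -9.099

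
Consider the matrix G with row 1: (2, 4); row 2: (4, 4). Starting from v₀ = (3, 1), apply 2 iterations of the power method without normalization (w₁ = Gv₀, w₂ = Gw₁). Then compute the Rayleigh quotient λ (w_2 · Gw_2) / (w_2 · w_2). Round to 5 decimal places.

7.12086

w1 = Gv₀ = (2·3 + 4·1; 4·3 + 4·1) = (10, 16)
w2 = Gw1 = (2·10 + 4·16; 4·10 + 4·16) = (84, 104)
Gw2 = (584, 752)
w2·Gw2 = 84·584 + 104·752 = 127264; w2·w2 = 84·84 + 104·104 = 17872
λ ≈ 127264/17872 = 7.12086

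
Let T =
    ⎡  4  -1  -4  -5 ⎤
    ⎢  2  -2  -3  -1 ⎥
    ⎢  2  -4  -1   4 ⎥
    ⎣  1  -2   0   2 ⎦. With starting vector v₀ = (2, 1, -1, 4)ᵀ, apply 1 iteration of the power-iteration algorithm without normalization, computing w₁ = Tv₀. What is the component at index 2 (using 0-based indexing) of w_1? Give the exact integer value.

w1 = Tv₀ = (4·2 + (-1)·1 + (-4)·(-1) + (-5)·4; 2·2 + (-2)·1 + (-3)·(-1) + (-1)·4; 2·2 + (-4)·1 + (-1)·(-1) + 4·4; 1·2 + (-2)·1 + 0·(-1) + 2·4) = (-9, 1, 17, 8)
The requested component of w1 is 17.

17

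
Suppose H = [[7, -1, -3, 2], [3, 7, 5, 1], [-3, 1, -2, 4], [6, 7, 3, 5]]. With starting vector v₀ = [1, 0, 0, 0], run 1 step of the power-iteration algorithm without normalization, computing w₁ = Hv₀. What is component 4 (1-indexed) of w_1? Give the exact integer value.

6

w1 = Hv₀ = (7, 3, -3, 6)
The requested component of w1 is 6.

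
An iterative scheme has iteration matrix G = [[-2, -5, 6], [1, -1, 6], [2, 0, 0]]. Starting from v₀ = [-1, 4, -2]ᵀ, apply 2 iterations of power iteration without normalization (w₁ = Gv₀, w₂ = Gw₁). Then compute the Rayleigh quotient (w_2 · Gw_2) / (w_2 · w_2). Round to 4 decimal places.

λ ≈ -3.5385

w1 = Gv₀ = ((-2)·(-1) + (-5)·4 + 6·(-2); 1·(-1) + (-1)·4 + 6·(-2); 2·(-1) + 0·4 + 0·(-2)) = (-30, -17, -2)
w2 = Gw1 = ((-2)·(-30) + (-5)·(-17) + 6·(-2); 1·(-30) + (-1)·(-17) + 6·(-2); 2·(-30) + 0·(-17) + 0·(-2)) = (133, -25, -60)
Gw2 = (-501, -202, 266)
w2·Gw2 = 133·(-501) + (-25)·(-202) + (-60)·266 = -77543; w2·w2 = 133·133 + (-25)·(-25) + (-60)·(-60) = 21914
λ ≈ -77543/21914 = -3.5385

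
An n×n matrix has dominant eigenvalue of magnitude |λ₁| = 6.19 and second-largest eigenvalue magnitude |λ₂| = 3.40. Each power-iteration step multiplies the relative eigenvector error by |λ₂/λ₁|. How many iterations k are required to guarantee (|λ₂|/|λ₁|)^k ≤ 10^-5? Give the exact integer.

20

|λ₂/λ₁| = 3.40/6.19 = 0.54927
Need k ≥ ln(10^-5) / ln(0.54927) = -11.5129 / -0.5992 ≈ 19.215
Smallest integer k satisfying the bound: 20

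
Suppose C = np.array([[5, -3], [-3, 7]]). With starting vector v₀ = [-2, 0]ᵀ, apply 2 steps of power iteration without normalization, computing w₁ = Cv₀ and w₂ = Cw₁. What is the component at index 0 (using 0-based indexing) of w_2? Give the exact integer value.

w1 = Cv₀ = (-10, 6)
w2 = Cw1 = (-68, 72)
The requested component of w2 is -68.

-68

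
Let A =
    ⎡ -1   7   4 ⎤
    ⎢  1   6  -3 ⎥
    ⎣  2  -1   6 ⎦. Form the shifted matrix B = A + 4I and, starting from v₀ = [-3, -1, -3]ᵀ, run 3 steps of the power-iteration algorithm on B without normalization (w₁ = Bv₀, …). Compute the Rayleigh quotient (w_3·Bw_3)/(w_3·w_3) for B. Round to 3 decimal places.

11.054

B = A + 4I has rows (3, 7, 4); (1, 10, -3); (2, -1, 10)
w1 = Bv₀ = (3·(-3) + 7·(-1) + 4·(-3); 1·(-3) + 10·(-1) + (-3)·(-3); 2·(-3) + (-1)·(-1) + 10·(-3)) = (-28, -4, -35)
w2 = Bw1 = (3·(-28) + 7·(-4) + 4·(-35); 1·(-28) + 10·(-4) + (-3)·(-35); 2·(-28) + (-1)·(-4) + 10·(-35)) = (-252, 37, -402)
w3 = Bw2 = (-2105, 1324, -4561)
Bw3 = (-15291, 24818, -51144)
w3·Bw3 = 298314371; w3·w3 = 26986722; μ ≈ 298314371/26986722 = 11.054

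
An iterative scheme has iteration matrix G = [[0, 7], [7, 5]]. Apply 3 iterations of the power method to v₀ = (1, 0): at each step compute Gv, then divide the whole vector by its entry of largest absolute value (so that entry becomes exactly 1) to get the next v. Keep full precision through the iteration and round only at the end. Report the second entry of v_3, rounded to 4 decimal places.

Gv0 = (0.00000, 7.00000); divide by 7.00000 → v1 = (0.00000, 1.00000)
Gv1 = (7.00000, 5.00000); divide by 7.00000 → v2 = (1.00000, 0.71429)
Gv2 = (5.00000, 10.57143); divide by 10.57143 → v3 = (0.47297, 1.00000)
Requested entry of v3: 518/518 = 1.0000

1.0000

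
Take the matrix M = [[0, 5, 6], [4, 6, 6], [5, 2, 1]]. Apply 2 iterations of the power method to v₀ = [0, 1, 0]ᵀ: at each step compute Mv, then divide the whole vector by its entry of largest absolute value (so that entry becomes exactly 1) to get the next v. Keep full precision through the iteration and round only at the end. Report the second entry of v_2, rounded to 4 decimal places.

1.0000

Mv0 = (5.00000, 6.00000, 2.00000); divide by 6.00000 → v1 = (0.83333, 1.00000, 0.33333)
Mv1 = (7.00000, 11.33333, 6.50000); divide by 11.33333 → v2 = (0.61765, 1.00000, 0.57353)
Requested entry of v2: 68/68 = 1.0000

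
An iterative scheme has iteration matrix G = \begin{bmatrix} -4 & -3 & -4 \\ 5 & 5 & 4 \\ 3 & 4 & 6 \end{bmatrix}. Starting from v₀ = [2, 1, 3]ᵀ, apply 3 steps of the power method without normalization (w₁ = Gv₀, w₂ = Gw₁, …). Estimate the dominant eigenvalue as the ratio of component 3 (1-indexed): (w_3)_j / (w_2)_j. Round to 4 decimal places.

7.0870

w1 = Gv₀ = ((-4)·2 + (-3)·1 + (-4)·3; 5·2 + 5·1 + 4·3; 3·2 + 4·1 + 6·3) = (-23, 27, 28)
w2 = Gw1 = ((-4)·(-23) + (-3)·27 + (-4)·28; 5·(-23) + 5·27 + 4·28; 3·(-23) + 4·27 + 6·28) = (-101, 132, 207)
w3 = Gw2 = (-820, 983, 1467)
Ratio at component: 1467 / 207 = 7.0870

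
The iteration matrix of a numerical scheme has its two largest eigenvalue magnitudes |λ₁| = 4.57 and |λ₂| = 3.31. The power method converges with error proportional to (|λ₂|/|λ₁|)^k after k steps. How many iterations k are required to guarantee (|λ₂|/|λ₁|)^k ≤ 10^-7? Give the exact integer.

50

|λ₂/λ₁| = 3.31/4.57 = 0.72429
Need k ≥ ln(10^-7) / ln(0.72429) = -16.1181 / -0.3226 ≈ 49.969
Smallest integer k satisfying the bound: 50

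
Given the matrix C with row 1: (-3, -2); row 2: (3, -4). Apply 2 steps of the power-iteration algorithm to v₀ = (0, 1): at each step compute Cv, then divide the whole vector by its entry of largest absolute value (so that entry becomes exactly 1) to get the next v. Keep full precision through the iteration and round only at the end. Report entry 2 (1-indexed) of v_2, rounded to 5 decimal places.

Cv0 = (-2.000000, -4.000000); divide by -4.000000 → v1 = (0.500000, 1.000000)
Cv1 = (-3.500000, -2.500000); divide by -3.500000 → v2 = (1.000000, 0.714286)
Requested entry of v2: 10/14 = 0.71429

0.71429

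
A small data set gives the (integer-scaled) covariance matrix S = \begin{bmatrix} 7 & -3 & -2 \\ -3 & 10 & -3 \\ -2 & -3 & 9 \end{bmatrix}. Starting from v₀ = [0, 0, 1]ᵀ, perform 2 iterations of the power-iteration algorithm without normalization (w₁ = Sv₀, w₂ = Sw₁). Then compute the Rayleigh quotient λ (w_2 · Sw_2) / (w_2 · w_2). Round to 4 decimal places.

w1 = Sv₀ = (7·0 + (-3)·0 + (-2)·1; (-3)·0 + 10·0 + (-3)·1; (-2)·0 + (-3)·0 + 9·1) = (-2, -3, 9)
w2 = Sw1 = (7·(-2) + (-3)·(-3) + (-2)·9; (-3)·(-2) + 10·(-3) + (-3)·9; (-2)·(-2) + (-3)·(-3) + 9·9) = (-23, -51, 94)
Sw2 = (-196, -723, 1045)
w2·Sw2 = (-23)·(-196) + (-51)·(-723) + 94·1045 = 139611; w2·w2 = (-23)·(-23) + (-51)·(-51) + 94·94 = 11966
λ ≈ 139611/11966 = 11.6673

11.6673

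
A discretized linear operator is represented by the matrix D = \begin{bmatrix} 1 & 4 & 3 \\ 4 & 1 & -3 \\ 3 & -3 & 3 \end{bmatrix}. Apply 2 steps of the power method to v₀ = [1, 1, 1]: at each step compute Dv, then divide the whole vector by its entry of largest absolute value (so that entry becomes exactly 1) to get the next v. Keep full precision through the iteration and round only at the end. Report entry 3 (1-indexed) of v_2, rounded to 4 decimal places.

Dv0 = (8.00000, 2.00000, 3.00000); divide by 8.00000 → v1 = (1.00000, 0.25000, 0.37500)
Dv1 = (3.12500, 3.12500, 3.37500); divide by 3.37500 → v2 = (0.92593, 0.92593, 1.00000)
Requested entry of v2: 27/27 = 1.0000

1.0000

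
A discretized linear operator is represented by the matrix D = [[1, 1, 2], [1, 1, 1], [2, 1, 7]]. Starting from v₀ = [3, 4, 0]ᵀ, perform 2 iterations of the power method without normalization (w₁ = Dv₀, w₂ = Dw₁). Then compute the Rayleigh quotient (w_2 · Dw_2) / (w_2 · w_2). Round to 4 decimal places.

7.7974

w1 = Dv₀ = (1·3 + 1·4 + 2·0; 1·3 + 1·4 + 1·0; 2·3 + 1·4 + 7·0) = (7, 7, 10)
w2 = Dw1 = (1·7 + 1·7 + 2·10; 1·7 + 1·7 + 1·10; 2·7 + 1·7 + 7·10) = (34, 24, 91)
Dw2 = (240, 149, 729)
w2·Dw2 = 34·240 + 24·149 + 91·729 = 78075; w2·w2 = 34·34 + 24·24 + 91·91 = 10013
λ ≈ 78075/10013 = 7.7974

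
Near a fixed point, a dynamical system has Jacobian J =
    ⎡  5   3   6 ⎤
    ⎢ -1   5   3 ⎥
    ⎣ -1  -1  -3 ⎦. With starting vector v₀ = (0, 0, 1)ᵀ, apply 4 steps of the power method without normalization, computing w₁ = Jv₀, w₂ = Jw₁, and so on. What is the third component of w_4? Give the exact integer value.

w1 = Jv₀ = (6, 3, -3)
w2 = Jw1 = (21, 0, 0)
w3 = Jw2 = (105, -21, -21)
w4 = Jw3 = (336, -273, -21)
The requested component of w4 is -21.

-21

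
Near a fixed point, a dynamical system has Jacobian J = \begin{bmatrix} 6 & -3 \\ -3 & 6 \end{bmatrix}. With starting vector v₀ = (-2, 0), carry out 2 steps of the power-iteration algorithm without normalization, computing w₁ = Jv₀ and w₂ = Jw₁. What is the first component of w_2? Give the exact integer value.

-90

w1 = Jv₀ = (6·(-2) + (-3)·0; (-3)·(-2) + 6·0) = (-12, 6)
w2 = Jw1 = (6·(-12) + (-3)·6; (-3)·(-12) + 6·6) = (-90, 72)
The requested component of w2 is -90.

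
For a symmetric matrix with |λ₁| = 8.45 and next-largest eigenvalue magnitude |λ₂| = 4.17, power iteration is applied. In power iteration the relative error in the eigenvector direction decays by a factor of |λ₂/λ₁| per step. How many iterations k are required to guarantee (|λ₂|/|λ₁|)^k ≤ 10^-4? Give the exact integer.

14

|λ₂/λ₁| = 4.17/8.45 = 0.49349
Need k ≥ ln(10^-4) / ln(0.49349) = -9.2103 / -0.7063 ≈ 13.041
Smallest integer k satisfying the bound: 14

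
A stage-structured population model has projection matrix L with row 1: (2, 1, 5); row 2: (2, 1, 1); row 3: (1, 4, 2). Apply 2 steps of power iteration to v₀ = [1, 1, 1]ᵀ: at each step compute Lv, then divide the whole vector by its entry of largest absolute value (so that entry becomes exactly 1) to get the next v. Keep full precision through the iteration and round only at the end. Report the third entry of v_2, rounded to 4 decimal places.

0.6909

Lv0 = (8.00000, 4.00000, 7.00000); divide by 8.00000 → v1 = (1.00000, 0.50000, 0.87500)
Lv1 = (6.87500, 3.37500, 4.75000); divide by 6.87500 → v2 = (1.00000, 0.49091, 0.69091)
Requested entry of v2: 38/55 = 0.6909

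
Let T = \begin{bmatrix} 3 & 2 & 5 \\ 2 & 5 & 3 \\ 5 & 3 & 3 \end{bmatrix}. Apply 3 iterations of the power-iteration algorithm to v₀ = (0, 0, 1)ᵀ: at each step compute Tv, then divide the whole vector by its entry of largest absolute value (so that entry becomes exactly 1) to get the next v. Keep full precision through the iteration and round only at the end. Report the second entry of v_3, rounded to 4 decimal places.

Tv0 = (5.00000, 3.00000, 3.00000); divide by 5.00000 → v1 = (1.00000, 0.60000, 0.60000)
Tv1 = (7.20000, 6.80000, 8.60000); divide by 8.60000 → v2 = (0.83721, 0.79070, 1.00000)
Tv2 = (9.09302, 8.62791, 9.55814); divide by 9.55814 → v3 = (0.95134, 0.90268, 1.00000)
Requested entry of v3: 371/411 = 0.9027

0.9027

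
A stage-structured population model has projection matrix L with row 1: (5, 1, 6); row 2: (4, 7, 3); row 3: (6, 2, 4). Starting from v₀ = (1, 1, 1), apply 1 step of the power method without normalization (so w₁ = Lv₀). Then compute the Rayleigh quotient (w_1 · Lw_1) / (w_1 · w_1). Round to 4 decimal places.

w1 = Lv₀ = (5·1 + 1·1 + 6·1; 4·1 + 7·1 + 3·1; 6·1 + 2·1 + 4·1) = (12, 14, 12)
Lw1 = (146, 182, 148)
w1·Lw1 = 12·146 + 14·182 + 12·148 = 6076; w1·w1 = 12·12 + 14·14 + 12·12 = 484
λ ≈ 6076/484 = 12.5537

λ ≈ 12.5537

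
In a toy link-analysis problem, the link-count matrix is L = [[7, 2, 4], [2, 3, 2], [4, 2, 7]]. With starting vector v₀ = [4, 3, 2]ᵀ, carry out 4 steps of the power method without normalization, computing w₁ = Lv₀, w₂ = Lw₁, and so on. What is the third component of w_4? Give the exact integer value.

w1 = Lv₀ = (7·4 + 2·3 + 4·2; 2·4 + 3·3 + 2·2; 4·4 + 2·3 + 7·2) = (42, 21, 36)
w2 = Lw1 = (7·42 + 2·21 + 4·36; 2·42 + 3·21 + 2·36; 4·42 + 2·21 + 7·36) = (480, 219, 462)
w3 = Lw2 = (5646, 2541, 5592)
w4 = Lw3 = (66972, 30099, 66810)
The requested component of w4 is 66810.

66810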